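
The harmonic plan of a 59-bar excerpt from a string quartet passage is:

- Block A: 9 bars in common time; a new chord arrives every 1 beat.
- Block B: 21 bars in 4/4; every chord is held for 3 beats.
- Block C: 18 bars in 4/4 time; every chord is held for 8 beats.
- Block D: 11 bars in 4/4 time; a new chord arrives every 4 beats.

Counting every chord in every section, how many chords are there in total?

84 chords

A: 9 bars × 4 beats = 36 beats; 1 beat/chord → 36 chords.
B: 21 bars × 4 beats = 84 beats; 3 beats/chord → 28 chords.
C: 18 bars × 4 beats = 72 beats; 8 beats/chord → 9 chords.
D: 11 bars × 4 beats = 44 beats; 4 beats/chord → 11 chords.
Total: 36 + 28 + 9 + 11 = 84.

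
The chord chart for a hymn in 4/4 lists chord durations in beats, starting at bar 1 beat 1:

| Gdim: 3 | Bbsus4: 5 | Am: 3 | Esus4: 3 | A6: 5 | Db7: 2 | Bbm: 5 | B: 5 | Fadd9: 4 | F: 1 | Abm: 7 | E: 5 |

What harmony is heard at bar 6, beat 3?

Bbm

Beat 3 of bar 6 is beat (6−1)×4 + 3 = 23 overall.
Running totals: Gdim ends at 3, Bbsus4 ends at 8, Am ends at 11, Esus4 ends at 14, A6 ends at 19, Db7 ends at 21, Bbm ends at 26.
Beat 23 falls within Bbm.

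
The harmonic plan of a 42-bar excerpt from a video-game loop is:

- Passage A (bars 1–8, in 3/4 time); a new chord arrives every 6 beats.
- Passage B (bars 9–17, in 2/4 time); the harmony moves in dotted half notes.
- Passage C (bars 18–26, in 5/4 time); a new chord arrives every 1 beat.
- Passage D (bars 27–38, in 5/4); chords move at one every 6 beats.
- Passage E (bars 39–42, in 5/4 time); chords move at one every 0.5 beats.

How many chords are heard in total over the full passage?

105 chords

A: 8 bars × 3 beats = 24 beats; 6 beats/chord → 4 chords.
B: 9 bars × 2 beats = 18 beats; 3 beats/chord → 6 chords.
C: 9 bars × 5 beats = 45 beats; 1 beat/chord → 45 chords.
D: 12 bars × 5 beats = 60 beats; 6 beats/chord → 10 chords.
E: 4 bars × 5 beats = 20 beats; 0.5 beats/chord → 40 chords.
Total: 4 + 6 + 45 + 10 + 40 = 105.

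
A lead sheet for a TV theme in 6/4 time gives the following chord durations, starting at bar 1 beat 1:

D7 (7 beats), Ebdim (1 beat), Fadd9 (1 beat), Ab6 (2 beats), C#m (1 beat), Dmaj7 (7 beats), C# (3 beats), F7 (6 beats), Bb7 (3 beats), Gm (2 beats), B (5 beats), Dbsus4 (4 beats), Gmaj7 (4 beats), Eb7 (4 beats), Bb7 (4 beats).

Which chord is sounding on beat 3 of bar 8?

Beat 3 of bar 8 is beat (8−1)×6 + 3 = 45 overall.
Running totals: D7 ends at 7, Ebdim ends at 8, Fadd9 ends at 9, Ab6 ends at 11, C#m ends at 12, Dmaj7 ends at 19, C# ends at 22, F7 ends at 28, Bb7 ends at 31, Gm ends at 33, B ends at 38, Dbsus4 ends at 42, Gmaj7 ends at 46.
Beat 45 falls within Gmaj7.

Gmaj7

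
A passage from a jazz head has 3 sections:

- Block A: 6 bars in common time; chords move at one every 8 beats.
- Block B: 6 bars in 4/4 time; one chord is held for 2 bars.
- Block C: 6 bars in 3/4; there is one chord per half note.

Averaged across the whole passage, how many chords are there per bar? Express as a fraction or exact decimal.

A: 6 bars of 4 beats is 24 beats; at 8 beats each that's 3 chords.
B: 6 bars of 4 beats is 24 beats; at 8 beats each that's 3 chords.
C: 6 bars of 3 beats is 18 beats; at 2 beats each that's 9 chords.
Overall: 15 chords over 18 bars → 15/18 = 5/6 chords per bar.

5/6 chords per bar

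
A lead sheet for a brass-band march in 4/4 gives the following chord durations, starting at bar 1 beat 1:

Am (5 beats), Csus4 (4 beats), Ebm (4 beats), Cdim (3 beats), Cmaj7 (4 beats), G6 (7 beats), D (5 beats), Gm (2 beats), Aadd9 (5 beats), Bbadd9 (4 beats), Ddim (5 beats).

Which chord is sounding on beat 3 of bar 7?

Beat 3 of bar 7 is beat (7−1)×4 + 3 = 27 overall.
Running totals: Am ends at 5, Csus4 ends at 9, Ebm ends at 13, Cdim ends at 16, Cmaj7 ends at 20, G6 ends at 27.
Beat 27 falls within G6.

G6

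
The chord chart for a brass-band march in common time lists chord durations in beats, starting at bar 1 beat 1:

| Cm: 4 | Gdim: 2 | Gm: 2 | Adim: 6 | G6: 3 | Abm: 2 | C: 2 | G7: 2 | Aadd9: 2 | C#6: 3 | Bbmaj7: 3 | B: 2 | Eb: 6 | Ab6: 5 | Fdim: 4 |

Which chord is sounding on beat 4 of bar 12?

Beat 4 of bar 12 is beat (12−1)×4 + 4 = 48 overall.
Running totals: Cm ends at 4, Gdim ends at 6, Gm ends at 8, Adim ends at 14, G6 ends at 17, Abm ends at 19, C ends at 21, G7 ends at 23, Aadd9 ends at 25, C#6 ends at 28, Bbmaj7 ends at 31, B ends at 33, Eb ends at 39, Ab6 ends at 44, Fdim ends at 48.
Beat 48 falls within Fdim.

Fdim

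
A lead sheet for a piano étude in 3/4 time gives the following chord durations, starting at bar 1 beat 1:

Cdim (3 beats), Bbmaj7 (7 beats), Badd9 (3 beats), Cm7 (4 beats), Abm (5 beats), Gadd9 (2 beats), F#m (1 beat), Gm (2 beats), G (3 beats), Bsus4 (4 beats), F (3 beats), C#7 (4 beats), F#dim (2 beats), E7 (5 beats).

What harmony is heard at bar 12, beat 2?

F

Beat 2 of bar 12 is beat (12−1)×3 + 2 = 35 overall.
Running totals: Cdim ends at 3, Bbmaj7 ends at 10, Badd9 ends at 13, Cm7 ends at 17, Abm ends at 22, Gadd9 ends at 24, F#m ends at 25, Gm ends at 27, G ends at 30, Bsus4 ends at 34, F ends at 37.
Beat 35 falls within F.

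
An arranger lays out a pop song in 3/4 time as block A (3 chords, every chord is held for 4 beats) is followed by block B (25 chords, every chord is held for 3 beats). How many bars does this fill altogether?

A: 3 × 4 = 12 beats = 4 bars.
B: 25 × 3 = 75 beats = 25 bars.
Total: 4 + 25 = 29 bars.

29 bars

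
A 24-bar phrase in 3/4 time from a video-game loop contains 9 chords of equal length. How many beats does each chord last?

24 bars × 3 beats/bar = 72 beats total.
72 beats ÷ 9 chords = 8 beats per chord.

8 beats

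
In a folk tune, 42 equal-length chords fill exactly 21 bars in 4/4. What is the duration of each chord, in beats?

2 beats

21 bars × 4 beats/bar = 84 beats total.
84 beats ÷ 42 chords = 2 beats per chord.
(That is a half note.)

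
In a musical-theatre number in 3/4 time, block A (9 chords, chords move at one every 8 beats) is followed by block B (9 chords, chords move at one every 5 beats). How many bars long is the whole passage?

A: 9 × 8 = 72 beats = 24 bars.
B: 9 × 5 = 45 beats = 15 bars.
Total: 24 + 15 = 39 bars.

39 bars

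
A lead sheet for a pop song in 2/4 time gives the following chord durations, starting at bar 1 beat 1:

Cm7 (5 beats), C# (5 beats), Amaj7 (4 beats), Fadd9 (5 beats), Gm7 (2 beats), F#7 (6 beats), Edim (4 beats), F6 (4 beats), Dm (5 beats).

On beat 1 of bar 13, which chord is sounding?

Beat 1 of bar 13 is beat (13−1)×2 + 1 = 25 overall.
Running totals: Cm7 ends at 5, C# ends at 10, Amaj7 ends at 14, Fadd9 ends at 19, Gm7 ends at 21, F#7 ends at 27.
Beat 25 falls within F#7.

F#7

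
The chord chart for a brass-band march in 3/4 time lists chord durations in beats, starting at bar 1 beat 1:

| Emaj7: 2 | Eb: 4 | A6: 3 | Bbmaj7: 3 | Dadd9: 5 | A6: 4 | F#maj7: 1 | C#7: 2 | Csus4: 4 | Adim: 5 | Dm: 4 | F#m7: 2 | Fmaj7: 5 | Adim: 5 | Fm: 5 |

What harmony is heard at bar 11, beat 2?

Beat 2 of bar 11 is beat (11−1)×3 + 2 = 32 overall.
Running totals: Emaj7 ends at 2, Eb ends at 6, A6 ends at 9, Bbmaj7 ends at 12, Dadd9 ends at 17, A6 ends at 21, F#maj7 ends at 22, C#7 ends at 24, Csus4 ends at 28, Adim ends at 33.
Beat 32 falls within Adim.

Adim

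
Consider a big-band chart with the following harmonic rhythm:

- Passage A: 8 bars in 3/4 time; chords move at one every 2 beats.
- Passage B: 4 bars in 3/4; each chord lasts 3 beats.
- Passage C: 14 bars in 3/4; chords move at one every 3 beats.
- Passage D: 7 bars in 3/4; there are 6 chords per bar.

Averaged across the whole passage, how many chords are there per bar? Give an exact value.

24/11 chords per bar

A: 8 × 3 = 24 beats ÷ 2 = 12 chords.
B: 4 × 3 = 12 beats ÷ 3 = 4 chords.
C: 14 × 3 = 42 beats ÷ 3 = 14 chords.
D: 7 × 3 = 21 beats ÷ 0.5 = 42 chords.
Overall: 72 chords over 33 bars → 72/33 = 24/11 chords per bar.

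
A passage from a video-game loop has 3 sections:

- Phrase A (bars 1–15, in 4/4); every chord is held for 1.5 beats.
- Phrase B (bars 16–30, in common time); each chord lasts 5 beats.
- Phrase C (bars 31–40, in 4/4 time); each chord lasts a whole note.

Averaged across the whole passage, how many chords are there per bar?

A: 15 × 4 = 60 beats ÷ 1.5 = 40 chords.
B: 15 × 4 = 60 beats ÷ 5 = 12 chords.
C: 10 × 4 = 40 beats ÷ 4 = 10 chords.
Overall: 62 chords over 40 bars → 62/40 = 1.55 chords per bar.

1.55 chords per bar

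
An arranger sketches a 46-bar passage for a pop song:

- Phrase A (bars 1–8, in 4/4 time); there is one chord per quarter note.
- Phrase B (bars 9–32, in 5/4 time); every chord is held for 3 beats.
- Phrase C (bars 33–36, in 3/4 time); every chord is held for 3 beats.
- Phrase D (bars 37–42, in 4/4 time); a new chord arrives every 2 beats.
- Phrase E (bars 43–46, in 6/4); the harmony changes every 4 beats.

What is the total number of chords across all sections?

94 chords

A has 32 beats and chords last 1 each, so 32 chords.
B has 120 beats and chords last 3 each, so 40 chords.
C has 12 beats and chords last 3 each, so 4 chords.
D has 24 beats and chords last 2 each, so 12 chords.
E has 24 beats and chords last 4 each, so 6 chords.
Total: 32 + 40 + 4 + 12 + 6 = 94.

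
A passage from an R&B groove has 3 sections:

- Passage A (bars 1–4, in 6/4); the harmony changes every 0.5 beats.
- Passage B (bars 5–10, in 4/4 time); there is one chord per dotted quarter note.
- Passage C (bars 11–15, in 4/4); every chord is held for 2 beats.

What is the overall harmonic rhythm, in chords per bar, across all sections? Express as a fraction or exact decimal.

A: 4 bars of 6 beats is 24 beats; at 0.5 beats each that's 48 chords.
B: 6 bars of 4 beats is 24 beats; at 1.5 beats each that's 16 chords.
C: 5 bars of 4 beats is 20 beats; at 2 beats each that's 10 chords.
Overall: 74 chords over 15 bars → 74/15 = 74/15 chords per bar.

74/15 chords per bar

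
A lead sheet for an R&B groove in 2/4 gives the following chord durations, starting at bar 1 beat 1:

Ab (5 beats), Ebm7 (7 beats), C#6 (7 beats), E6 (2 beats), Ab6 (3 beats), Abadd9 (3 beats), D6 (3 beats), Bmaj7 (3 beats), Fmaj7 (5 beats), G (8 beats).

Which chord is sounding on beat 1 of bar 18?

Beat 1 of bar 18 is beat (18−1)×2 + 1 = 35 overall.
Running totals: Ab ends at 5, Ebm7 ends at 12, C#6 ends at 19, E6 ends at 21, Ab6 ends at 24, Abadd9 ends at 27, D6 ends at 30, Bmaj7 ends at 33, Fmaj7 ends at 38.
Beat 35 falls within Fmaj7.

Fmaj7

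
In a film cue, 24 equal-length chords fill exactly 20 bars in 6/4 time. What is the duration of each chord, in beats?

20 bars × 6 beats/bar = 120 beats total.
120 beats ÷ 24 chords = 5 beats per chord.

5 beats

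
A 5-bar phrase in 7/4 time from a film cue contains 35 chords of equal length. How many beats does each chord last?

1 beat

5 bars × 7 beats/bar = 35 beats total.
35 beats ÷ 35 chords = 1 beats per chord.
(That is a quarter note.)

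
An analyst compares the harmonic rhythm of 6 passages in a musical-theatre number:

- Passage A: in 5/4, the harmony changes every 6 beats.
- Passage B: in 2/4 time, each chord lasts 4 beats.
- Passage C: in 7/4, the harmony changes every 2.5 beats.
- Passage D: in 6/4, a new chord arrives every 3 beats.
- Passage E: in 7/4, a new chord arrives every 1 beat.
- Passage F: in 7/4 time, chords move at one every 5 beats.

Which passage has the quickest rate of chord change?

Passage E

A: each chord is 6 beats in 5/4, so 5/6 per bar.
B: each chord is 4 beats in 2/4, so 0.5 per bar.
C: each chord is 2.5 beats in 7/4, so 2.8 per bar.
D: each chord is 3 beats in 6/4, so 2 per bar.
E: each chord is 1 beat in 7/4, so 7 per bar.
F: each chord is 5 beats in 7/4, so 1.4 per bar.
Fastest is E at 7 chords/bar.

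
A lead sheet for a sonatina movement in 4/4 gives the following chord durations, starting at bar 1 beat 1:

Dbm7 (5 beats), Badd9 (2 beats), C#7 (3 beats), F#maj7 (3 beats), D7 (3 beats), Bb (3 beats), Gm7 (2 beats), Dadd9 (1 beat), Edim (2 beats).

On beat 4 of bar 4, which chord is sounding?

D7

Beat 4 of bar 4 is beat (4−1)×4 + 4 = 16 overall.
Running totals: Dbm7 ends at 5, Badd9 ends at 7, C#7 ends at 10, F#maj7 ends at 13, D7 ends at 16.
Beat 16 falls within D7.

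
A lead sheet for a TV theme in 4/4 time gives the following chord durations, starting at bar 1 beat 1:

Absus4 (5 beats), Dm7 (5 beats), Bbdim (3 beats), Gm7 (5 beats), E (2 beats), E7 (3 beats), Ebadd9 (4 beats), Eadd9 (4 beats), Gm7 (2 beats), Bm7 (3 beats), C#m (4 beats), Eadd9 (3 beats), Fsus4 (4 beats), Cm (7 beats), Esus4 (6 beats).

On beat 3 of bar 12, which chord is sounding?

Fsus4

Beat 3 of bar 12 is beat (12−1)×4 + 3 = 47 overall.
Running totals: Absus4 ends at 5, Dm7 ends at 10, Bbdim ends at 13, Gm7 ends at 18, E ends at 20, E7 ends at 23, Ebadd9 ends at 27, Eadd9 ends at 31, Gm7 ends at 33, Bm7 ends at 36, C#m ends at 40, Eadd9 ends at 43, Fsus4 ends at 47.
Beat 47 falls within Fsus4.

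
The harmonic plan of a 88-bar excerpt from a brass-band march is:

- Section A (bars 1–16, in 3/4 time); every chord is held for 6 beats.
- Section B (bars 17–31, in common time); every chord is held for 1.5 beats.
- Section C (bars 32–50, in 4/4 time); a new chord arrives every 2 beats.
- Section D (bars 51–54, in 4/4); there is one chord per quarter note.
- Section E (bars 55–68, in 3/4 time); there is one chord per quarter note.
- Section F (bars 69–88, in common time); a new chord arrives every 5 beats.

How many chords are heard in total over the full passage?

A: 16 bars × 3 beats = 48 beats; 6 beats/chord → 8 chords.
B: 15 bars × 4 beats = 60 beats; 1.5 beats/chord → 40 chords.
C: 19 bars × 4 beats = 76 beats; 2 beats/chord → 38 chords.
D: 4 bars × 4 beats = 16 beats; 1 beat/chord → 16 chords.
E: 14 bars × 3 beats = 42 beats; 1 beat/chord → 42 chords.
F: 20 bars × 4 beats = 80 beats; 5 beats/chord → 16 chords.
Total: 8 + 40 + 38 + 16 + 42 + 16 = 160.

160 chords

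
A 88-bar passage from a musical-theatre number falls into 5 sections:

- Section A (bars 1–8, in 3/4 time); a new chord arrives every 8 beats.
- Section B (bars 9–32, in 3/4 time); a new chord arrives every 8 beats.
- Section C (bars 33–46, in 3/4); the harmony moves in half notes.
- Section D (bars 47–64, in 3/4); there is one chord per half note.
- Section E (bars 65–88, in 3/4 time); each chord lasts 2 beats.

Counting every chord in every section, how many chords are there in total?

A: 8·3 = 24 beats, 24/8 = 3 chords.
B: 24·3 = 72 beats, 72/8 = 9 chords.
C: 14·3 = 42 beats, 42/2 = 21 chords.
D: 18·3 = 54 beats, 54/2 = 27 chords.
E: 24·3 = 72 beats, 72/2 = 36 chords.
Total: 3 + 9 + 21 + 27 + 36 = 96.

96 chords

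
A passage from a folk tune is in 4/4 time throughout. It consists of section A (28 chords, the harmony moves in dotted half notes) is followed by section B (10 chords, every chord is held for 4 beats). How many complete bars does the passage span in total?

A: 28 × 3 = 84 beats = 21 bars.
B: 10 × 4 = 40 beats = 10 bars.
Total: 21 + 10 = 31 bars.

31 bars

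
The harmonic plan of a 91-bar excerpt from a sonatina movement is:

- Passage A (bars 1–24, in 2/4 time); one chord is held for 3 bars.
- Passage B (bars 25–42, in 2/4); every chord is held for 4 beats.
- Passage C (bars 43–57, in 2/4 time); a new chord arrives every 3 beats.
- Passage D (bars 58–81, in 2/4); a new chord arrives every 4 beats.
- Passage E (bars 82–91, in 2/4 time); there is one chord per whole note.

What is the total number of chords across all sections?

44 chords

A: 24·2 = 48 beats, 48/6 = 8 chords.
B: 18·2 = 36 beats, 36/4 = 9 chords.
C: 15·2 = 30 beats, 30/3 = 10 chords.
D: 24·2 = 48 beats, 48/4 = 12 chords.
E: 10·2 = 20 beats, 20/4 = 5 chords.
Total: 8 + 9 + 10 + 12 + 5 = 44.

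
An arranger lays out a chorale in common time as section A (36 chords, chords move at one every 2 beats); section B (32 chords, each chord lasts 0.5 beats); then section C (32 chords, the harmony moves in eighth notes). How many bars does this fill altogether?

A: 36 × 2 = 72 beats = 18 bars.
B: 32 × 0.5 = 16 beats = 4 bars.
C: 32 × 0.5 = 16 beats = 4 bars.
Total: 18 + 4 + 4 = 26 bars.

26 bars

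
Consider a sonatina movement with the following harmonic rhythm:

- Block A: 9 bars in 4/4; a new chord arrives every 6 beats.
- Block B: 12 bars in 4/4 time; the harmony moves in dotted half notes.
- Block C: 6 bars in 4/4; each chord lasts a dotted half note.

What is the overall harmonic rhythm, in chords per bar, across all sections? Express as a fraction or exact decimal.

10/9 chords per bar

A: 9 × 4 = 36 beats ÷ 6 = 6 chords.
B: 12 × 4 = 48 beats ÷ 3 = 16 chords.
C: 6 × 4 = 24 beats ÷ 3 = 8 chords.
Overall: 30 chords over 27 bars → 30/27 = 10/9 chords per bar.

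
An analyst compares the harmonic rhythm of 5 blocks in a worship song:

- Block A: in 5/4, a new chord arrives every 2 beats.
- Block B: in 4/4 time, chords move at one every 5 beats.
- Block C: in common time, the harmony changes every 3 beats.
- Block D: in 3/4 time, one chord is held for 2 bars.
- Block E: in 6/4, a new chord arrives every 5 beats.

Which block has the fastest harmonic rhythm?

Block A

A: each chord is 2 beats in 5/4, so 2.5 per bar.
B: each chord is 5 beats in 4/4, so 0.8 per bar.
C: each chord is 3 beats in 4/4, so 4/3 per bar.
D: each chord is 6 beats in 3/4, so 0.5 per bar.
E: each chord is 5 beats in 6/4, so 1.2 per bar.
Fastest is A at 2.5 chords/bar.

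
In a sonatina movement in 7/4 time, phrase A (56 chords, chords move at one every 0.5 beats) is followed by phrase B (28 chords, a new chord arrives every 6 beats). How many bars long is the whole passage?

28 bars

A: 56 × 0.5 = 28 beats = 4 bars.
B: 28 × 6 = 168 beats = 24 bars.
Total: 4 + 24 = 28 bars.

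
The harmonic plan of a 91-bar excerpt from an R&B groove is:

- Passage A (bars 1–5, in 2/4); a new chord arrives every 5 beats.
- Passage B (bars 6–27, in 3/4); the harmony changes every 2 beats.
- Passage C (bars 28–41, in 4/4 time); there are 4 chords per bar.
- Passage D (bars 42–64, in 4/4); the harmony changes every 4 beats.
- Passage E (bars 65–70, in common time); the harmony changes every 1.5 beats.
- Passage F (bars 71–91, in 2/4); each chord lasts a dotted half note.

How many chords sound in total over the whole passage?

A has 10 beats and chords last 5 each, so 2 chords.
B has 66 beats and chords last 2 each, so 33 chords.
C has 56 beats and chords last 1 each, so 56 chords.
D has 92 beats and chords last 4 each, so 23 chords.
E has 24 beats and chords last 1.5 each, so 16 chords.
F has 42 beats and chords last 3 each, so 14 chords.
Total: 2 + 33 + 56 + 23 + 16 + 14 = 144.

144 chords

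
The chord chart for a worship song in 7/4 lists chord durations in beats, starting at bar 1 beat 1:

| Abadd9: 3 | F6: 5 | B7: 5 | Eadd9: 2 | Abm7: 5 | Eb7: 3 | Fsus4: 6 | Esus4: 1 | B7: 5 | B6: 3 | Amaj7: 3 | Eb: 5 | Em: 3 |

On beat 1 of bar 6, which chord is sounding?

Beat 1 of bar 6 is beat (6−1)×7 + 1 = 36 overall.
Running totals: Abadd9 ends at 3, F6 ends at 8, B7 ends at 13, Eadd9 ends at 15, Abm7 ends at 20, Eb7 ends at 23, Fsus4 ends at 29, Esus4 ends at 30, B7 ends at 35, B6 ends at 38.
Beat 36 falls within B6.

B6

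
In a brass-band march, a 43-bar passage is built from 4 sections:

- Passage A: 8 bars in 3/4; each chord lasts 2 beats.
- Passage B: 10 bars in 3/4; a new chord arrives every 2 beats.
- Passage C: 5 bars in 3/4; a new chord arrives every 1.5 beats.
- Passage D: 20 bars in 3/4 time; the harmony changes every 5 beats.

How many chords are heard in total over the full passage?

A: 8·3 = 24 beats, 24/2 = 12 chords.
B: 10·3 = 30 beats, 30/2 = 15 chords.
C: 5·3 = 15 beats, 15/1.5 = 10 chords.
D: 20·3 = 60 beats, 60/5 = 12 chords.
Total: 12 + 15 + 10 + 12 = 49.

49 chords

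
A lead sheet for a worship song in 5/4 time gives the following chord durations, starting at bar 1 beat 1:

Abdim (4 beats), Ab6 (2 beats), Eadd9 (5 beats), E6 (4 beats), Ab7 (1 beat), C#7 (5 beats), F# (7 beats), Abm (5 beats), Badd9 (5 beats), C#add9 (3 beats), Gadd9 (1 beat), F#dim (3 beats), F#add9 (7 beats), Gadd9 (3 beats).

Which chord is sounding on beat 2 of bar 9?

Gadd9

Beat 2 of bar 9 is beat (9−1)×5 + 2 = 42 overall.
Running totals: Abdim ends at 4, Ab6 ends at 6, Eadd9 ends at 11, E6 ends at 15, Ab7 ends at 16, C#7 ends at 21, F# ends at 28, Abm ends at 33, Badd9 ends at 38, C#add9 ends at 41, Gadd9 ends at 42.
Beat 42 falls within Gadd9.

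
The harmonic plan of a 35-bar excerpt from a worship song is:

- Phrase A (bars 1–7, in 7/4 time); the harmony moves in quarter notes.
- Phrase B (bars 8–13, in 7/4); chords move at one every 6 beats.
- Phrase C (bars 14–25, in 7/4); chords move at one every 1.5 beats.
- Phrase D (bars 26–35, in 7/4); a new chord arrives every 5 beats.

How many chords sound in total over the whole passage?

126 chords

A: 7 bars × 7 beats = 49 beats; 1 beat/chord → 49 chords.
B: 6 bars × 7 beats = 42 beats; 6 beats/chord → 7 chords.
C: 12 bars × 7 beats = 84 beats; 1.5 beats/chord → 56 chords.
D: 10 bars × 7 beats = 70 beats; 5 beats/chord → 14 chords.
Total: 49 + 7 + 56 + 14 = 126.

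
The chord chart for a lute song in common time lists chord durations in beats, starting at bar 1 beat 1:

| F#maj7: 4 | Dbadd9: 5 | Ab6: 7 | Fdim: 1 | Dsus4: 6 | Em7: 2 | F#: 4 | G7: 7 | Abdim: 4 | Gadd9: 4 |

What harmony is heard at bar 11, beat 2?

Beat 2 of bar 11 is beat (11−1)×4 + 2 = 42 overall.
Running totals: F#maj7 ends at 4, Dbadd9 ends at 9, Ab6 ends at 16, Fdim ends at 17, Dsus4 ends at 23, Em7 ends at 25, F# ends at 29, G7 ends at 36, Abdim ends at 40, Gadd9 ends at 44.
Beat 42 falls within Gadd9.

Gadd9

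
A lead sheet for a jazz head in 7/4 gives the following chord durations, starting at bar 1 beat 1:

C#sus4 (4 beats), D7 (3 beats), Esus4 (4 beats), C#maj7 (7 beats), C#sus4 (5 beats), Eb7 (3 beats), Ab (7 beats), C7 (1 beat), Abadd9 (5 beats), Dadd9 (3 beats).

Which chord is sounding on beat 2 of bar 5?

Beat 2 of bar 5 is beat (5−1)×7 + 2 = 30 overall.
Running totals: C#sus4 ends at 4, D7 ends at 7, Esus4 ends at 11, C#maj7 ends at 18, C#sus4 ends at 23, Eb7 ends at 26, Ab ends at 33.
Beat 30 falls within Ab.

Ab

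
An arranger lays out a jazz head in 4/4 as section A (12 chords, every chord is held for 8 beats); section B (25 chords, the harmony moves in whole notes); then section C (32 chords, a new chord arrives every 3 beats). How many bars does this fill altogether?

A: 12 × 8 = 96 beats = 24 bars.
B: 25 × 4 = 100 beats = 25 bars.
C: 32 × 3 = 96 beats = 24 bars.
Total: 24 + 25 + 24 = 73 bars.

73 bars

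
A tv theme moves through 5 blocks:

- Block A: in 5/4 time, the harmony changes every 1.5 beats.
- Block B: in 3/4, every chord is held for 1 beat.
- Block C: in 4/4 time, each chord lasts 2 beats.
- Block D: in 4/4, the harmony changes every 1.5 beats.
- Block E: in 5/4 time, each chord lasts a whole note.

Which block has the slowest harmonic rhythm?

Block E

A: each chord is 1.5 beats in 5/4, so 10/3 per bar.
B: each chord is 1 beat in 3/4, so 3 per bar.
C: each chord is 2 beats in 4/4, so 2 per bar.
D: each chord is 1.5 beats in 4/4, so 8/3 per bar.
E: each chord is 4 beats in 5/4, so 1.25 per bar.
Slowest is E at 1.25 chords/bar.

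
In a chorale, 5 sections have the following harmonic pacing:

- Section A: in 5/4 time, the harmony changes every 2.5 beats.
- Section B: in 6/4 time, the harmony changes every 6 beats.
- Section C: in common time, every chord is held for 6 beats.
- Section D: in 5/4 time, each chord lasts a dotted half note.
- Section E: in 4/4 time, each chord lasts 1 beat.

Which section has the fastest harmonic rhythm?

Section E

A: 5/2.5 = 2 chords/bar.
B: 6/6 = 1 chord/bar.
C: 4/6 = 2/3 chords/bar.
D: 5/3 = 5/3 chords/bar.
E: 4/1 = 4 chords/bar.
Fastest is E at 4 chords/bar.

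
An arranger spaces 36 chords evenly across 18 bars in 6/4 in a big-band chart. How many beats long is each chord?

3 beats

18 bars × 6 beats/bar = 108 beats total.
108 beats ÷ 36 chords = 3 beats per chord.
(That is a dotted half note.)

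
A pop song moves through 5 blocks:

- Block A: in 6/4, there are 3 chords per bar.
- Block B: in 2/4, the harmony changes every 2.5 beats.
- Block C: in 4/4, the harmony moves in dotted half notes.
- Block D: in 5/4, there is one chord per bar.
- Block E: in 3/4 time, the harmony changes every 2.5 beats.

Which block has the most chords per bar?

Block A

A: 6 beats/bar ÷ 2 beats/chord = 3 chords/bar.
B: 2 beats/bar ÷ 2.5 beats/chord = 0.8 chords/bar.
C: 4 beats/bar ÷ 3 beats/chord = 4/3 chords/bar.
D: 5 beats/bar ÷ 5 beats/chord = 1 chord/bar.
E: 3 beats/bar ÷ 2.5 beats/chord = 1.2 chords/bar.
Fastest is A at 3 chords/bar.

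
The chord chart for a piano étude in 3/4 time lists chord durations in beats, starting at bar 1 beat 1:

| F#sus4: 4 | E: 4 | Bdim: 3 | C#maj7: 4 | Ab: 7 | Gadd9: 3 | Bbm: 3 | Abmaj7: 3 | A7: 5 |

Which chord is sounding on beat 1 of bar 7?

Ab

Beat 1 of bar 7 is beat (7−1)×3 + 1 = 19 overall.
Running totals: F#sus4 ends at 4, E ends at 8, Bdim ends at 11, C#maj7 ends at 15, Ab ends at 22.
Beat 19 falls within Ab.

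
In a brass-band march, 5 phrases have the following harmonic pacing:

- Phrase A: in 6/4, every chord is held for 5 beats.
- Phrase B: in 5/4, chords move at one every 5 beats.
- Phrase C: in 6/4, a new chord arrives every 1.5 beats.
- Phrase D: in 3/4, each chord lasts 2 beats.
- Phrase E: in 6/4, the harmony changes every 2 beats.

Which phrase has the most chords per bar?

Phrase C

A: each chord is 5 beats in 6/4, so 1.2 per bar.
B: each chord is 5 beats in 5/4, so 1 per bar.
C: each chord is 1.5 beats in 6/4, so 4 per bar.
D: each chord is 2 beats in 3/4, so 1.5 per bar.
E: each chord is 2 beats in 6/4, so 3 per bar.
Fastest is C at 4 chords/bar.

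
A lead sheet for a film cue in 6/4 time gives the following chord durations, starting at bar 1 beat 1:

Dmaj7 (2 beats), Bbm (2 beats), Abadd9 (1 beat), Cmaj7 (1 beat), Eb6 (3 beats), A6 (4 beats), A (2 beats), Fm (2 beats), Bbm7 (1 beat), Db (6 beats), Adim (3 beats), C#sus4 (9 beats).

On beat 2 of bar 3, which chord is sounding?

A

Beat 2 of bar 3 is beat (3−1)×6 + 2 = 14 overall.
Running totals: Dmaj7 ends at 2, Bbm ends at 4, Abadd9 ends at 5, Cmaj7 ends at 6, Eb6 ends at 9, A6 ends at 13, A ends at 15.
Beat 14 falls within A.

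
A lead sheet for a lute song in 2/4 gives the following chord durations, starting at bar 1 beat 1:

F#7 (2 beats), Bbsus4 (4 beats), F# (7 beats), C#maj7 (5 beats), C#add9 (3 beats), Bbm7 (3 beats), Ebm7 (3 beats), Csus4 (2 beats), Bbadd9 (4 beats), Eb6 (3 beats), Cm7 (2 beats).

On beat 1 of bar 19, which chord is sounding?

Beat 1 of bar 19 is beat (19−1)×2 + 1 = 37 overall.
Running totals: F#7 ends at 2, Bbsus4 ends at 6, F# ends at 13, C#maj7 ends at 18, C#add9 ends at 21, Bbm7 ends at 24, Ebm7 ends at 27, Csus4 ends at 29, Bbadd9 ends at 33, Eb6 ends at 36, Cm7 ends at 38.
Beat 37 falls within Cm7.

Cm7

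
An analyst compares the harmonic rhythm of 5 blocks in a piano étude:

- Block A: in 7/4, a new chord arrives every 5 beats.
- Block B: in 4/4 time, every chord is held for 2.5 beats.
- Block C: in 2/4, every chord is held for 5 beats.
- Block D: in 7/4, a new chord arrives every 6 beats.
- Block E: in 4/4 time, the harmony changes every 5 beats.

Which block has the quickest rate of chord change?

A: 7/5 = 1.4 chords/bar.
B: 4/2.5 = 1.6 chords/bar.
C: 2/5 = 0.4 chords/bar.
D: 7/6 = 7/6 chords/bar.
E: 4/5 = 0.8 chords/bar.
Fastest is B at 1.6 chords/bar.

Block B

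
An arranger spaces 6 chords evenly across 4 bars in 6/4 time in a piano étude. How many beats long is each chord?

4 bars × 6 beats/bar = 24 beats total.
24 beats ÷ 6 chords = 4 beats per chord.
(That is a whole note.)

4 beats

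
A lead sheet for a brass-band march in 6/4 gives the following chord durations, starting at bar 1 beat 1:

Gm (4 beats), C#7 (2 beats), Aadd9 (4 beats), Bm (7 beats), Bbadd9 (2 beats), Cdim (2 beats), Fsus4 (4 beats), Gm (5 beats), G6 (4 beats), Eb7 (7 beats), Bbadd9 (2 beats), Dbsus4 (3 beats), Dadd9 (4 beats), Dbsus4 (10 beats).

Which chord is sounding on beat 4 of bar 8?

Beat 4 of bar 8 is beat (8−1)×6 + 4 = 46 overall.
Running totals: Gm ends at 4, C#7 ends at 6, Aadd9 ends at 10, Bm ends at 17, Bbadd9 ends at 19, Cdim ends at 21, Fsus4 ends at 25, Gm ends at 30, G6 ends at 34, Eb7 ends at 41, Bbadd9 ends at 43, Dbsus4 ends at 46.
Beat 46 falls within Dbsus4.

Dbsus4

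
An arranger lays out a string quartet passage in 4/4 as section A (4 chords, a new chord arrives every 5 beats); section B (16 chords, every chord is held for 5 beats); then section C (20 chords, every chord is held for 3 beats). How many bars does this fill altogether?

A: 4 × 5 = 20 beats = 5 bars.
B: 16 × 5 = 80 beats = 20 bars.
C: 20 × 3 = 60 beats = 15 bars.
Total: 5 + 20 + 15 = 40 bars.

40 bars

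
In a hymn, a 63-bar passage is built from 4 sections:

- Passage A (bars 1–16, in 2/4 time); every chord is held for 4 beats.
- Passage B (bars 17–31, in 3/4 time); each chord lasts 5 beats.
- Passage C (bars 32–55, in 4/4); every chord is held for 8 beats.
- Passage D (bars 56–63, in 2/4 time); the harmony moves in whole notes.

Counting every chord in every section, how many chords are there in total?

A: 16·2 = 32 beats, 32/4 = 8 chords.
B: 15·3 = 45 beats, 45/5 = 9 chords.
C: 24·4 = 96 beats, 96/8 = 12 chords.
D: 8·2 = 16 beats, 16/4 = 4 chords.
Total: 8 + 9 + 12 + 4 = 33.

33 chords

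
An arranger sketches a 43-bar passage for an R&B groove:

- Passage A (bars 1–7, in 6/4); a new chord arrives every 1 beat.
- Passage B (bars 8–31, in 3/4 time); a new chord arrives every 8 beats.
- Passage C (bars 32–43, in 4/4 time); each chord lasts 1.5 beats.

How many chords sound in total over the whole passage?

A has 42 beats and chords last 1 each, so 42 chords.
B has 72 beats and chords last 8 each, so 9 chords.
C has 48 beats and chords last 1.5 each, so 32 chords.
Total: 42 + 9 + 32 = 83.

83 chords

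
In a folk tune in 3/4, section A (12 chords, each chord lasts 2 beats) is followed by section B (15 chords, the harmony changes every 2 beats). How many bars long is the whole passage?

18 bars

A: 12 × 2 = 24 beats = 8 bars.
B: 15 × 2 = 30 beats = 10 bars.
Total: 8 + 10 = 18 bars.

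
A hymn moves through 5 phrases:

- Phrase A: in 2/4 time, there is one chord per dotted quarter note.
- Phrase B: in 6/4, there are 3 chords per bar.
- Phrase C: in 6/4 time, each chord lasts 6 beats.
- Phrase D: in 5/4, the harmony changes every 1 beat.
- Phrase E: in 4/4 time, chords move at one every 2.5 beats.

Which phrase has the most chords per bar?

Phrase D

A: 2 beats/bar ÷ 1.5 beats/chord = 4/3 chords/bar.
B: 6 beats/bar ÷ 2 beats/chord = 3 chords/bar.
C: 6 beats/bar ÷ 6 beats/chord = 1 chord/bar.
D: 5 beats/bar ÷ 1 beat/chord = 5 chords/bar.
E: 4 beats/bar ÷ 2.5 beats/chord = 1.6 chords/bar.
Fastest is D at 5 chords/bar.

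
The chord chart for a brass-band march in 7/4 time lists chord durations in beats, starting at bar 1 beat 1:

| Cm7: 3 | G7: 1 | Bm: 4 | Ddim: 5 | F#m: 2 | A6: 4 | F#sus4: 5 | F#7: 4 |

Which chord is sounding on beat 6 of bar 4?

F#7

Beat 6 of bar 4 is beat (4−1)×7 + 6 = 27 overall.
Running totals: Cm7 ends at 3, G7 ends at 4, Bm ends at 8, Ddim ends at 13, F#m ends at 15, A6 ends at 19, F#sus4 ends at 24, F#7 ends at 28.
Beat 27 falls within F#7.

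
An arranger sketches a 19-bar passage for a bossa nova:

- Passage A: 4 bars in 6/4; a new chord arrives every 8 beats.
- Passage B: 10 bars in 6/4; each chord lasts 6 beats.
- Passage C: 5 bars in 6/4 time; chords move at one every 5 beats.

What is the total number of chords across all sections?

19 chords

A has 24 beats and chords last 8 each, so 3 chords.
B has 60 beats and chords last 6 each, so 10 chords.
C has 30 beats and chords last 5 each, so 6 chords.
Total: 3 + 10 + 6 = 19.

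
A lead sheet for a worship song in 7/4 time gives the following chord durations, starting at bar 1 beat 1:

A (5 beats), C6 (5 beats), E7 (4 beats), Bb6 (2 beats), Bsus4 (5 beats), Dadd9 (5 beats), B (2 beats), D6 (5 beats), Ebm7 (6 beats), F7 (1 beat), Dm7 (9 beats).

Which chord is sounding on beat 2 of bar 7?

Dm7

Beat 2 of bar 7 is beat (7−1)×7 + 2 = 44 overall.
Running totals: A ends at 5, C6 ends at 10, E7 ends at 14, Bb6 ends at 16, Bsus4 ends at 21, Dadd9 ends at 26, B ends at 28, D6 ends at 33, Ebm7 ends at 39, F7 ends at 40, Dm7 ends at 49.
Beat 44 falls within Dm7.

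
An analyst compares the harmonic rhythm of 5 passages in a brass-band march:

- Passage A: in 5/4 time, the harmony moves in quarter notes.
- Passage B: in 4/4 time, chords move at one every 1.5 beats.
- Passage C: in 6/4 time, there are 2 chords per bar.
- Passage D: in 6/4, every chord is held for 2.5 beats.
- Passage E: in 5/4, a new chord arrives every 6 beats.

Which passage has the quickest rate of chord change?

Passage A

A: 5/1 = 5 chords/bar.
B: 4/1.5 = 8/3 chords/bar.
C: 6/3 = 2 chords/bar.
D: 6/2.5 = 2.4 chords/bar.
E: 5/6 = 5/6 chords/bar.
Fastest is A at 5 chords/bar.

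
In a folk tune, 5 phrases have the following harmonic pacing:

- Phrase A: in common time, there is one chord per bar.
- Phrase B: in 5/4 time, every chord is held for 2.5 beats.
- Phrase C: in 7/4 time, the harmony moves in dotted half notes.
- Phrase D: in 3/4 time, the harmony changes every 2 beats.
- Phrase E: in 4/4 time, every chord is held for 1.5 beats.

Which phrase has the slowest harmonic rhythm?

Phrase A

A: 4 beats/bar ÷ 4 beats/chord = 1 chord/bar.
B: 5 beats/bar ÷ 2.5 beats/chord = 2 chords/bar.
C: 7 beats/bar ÷ 3 beats/chord = 7/3 chords/bar.
D: 3 beats/bar ÷ 2 beats/chord = 1.5 chords/bar.
E: 4 beats/bar ÷ 1.5 beats/chord = 8/3 chords/bar.
Slowest is A at 1 chords/bar.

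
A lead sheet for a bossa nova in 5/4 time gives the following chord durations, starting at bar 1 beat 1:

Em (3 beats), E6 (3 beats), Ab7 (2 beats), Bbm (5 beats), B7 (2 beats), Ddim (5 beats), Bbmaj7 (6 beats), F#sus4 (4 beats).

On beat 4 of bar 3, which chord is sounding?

B7

Beat 4 of bar 3 is beat (3−1)×5 + 4 = 14 overall.
Running totals: Em ends at 3, E6 ends at 6, Ab7 ends at 8, Bbm ends at 13, B7 ends at 15.
Beat 14 falls within B7.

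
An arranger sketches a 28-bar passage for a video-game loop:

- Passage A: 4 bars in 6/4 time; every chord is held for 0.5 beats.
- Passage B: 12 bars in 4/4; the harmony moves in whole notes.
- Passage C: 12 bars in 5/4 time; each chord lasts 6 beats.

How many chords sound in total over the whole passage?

70 chords

A has 24 beats and chords last 0.5 each, so 48 chords.
B has 48 beats and chords last 4 each, so 12 chords.
C has 60 beats and chords last 6 each, so 10 chords.
Total: 48 + 12 + 10 = 70.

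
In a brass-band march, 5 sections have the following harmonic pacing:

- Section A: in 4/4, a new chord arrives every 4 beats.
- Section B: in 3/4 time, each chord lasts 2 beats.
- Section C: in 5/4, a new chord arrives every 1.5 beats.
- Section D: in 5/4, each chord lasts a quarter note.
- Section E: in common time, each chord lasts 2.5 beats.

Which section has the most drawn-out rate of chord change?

A: 4 beats/bar ÷ 4 beats/chord = 1 chord/bar.
B: 3 beats/bar ÷ 2 beats/chord = 1.5 chords/bar.
C: 5 beats/bar ÷ 1.5 beats/chord = 10/3 chords/bar.
D: 5 beats/bar ÷ 1 beat/chord = 5 chords/bar.
E: 4 beats/bar ÷ 2.5 beats/chord = 1.6 chords/bar.
Slowest is A at 1 chords/bar.

Section A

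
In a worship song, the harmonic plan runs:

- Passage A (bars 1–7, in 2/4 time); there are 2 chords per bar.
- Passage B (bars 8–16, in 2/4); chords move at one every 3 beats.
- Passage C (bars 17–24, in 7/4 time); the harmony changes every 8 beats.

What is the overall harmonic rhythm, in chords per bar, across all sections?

1.125 chords per bar

A: 7 bars of 2 beats is 14 beats; at 1 beat each that's 14 chords.
B: 9 bars of 2 beats is 18 beats; at 3 beats each that's 6 chords.
C: 8 bars of 7 beats is 56 beats; at 8 beats each that's 7 chords.
Overall: 27 chords over 24 bars → 27/24 = 1.125 chords per bar.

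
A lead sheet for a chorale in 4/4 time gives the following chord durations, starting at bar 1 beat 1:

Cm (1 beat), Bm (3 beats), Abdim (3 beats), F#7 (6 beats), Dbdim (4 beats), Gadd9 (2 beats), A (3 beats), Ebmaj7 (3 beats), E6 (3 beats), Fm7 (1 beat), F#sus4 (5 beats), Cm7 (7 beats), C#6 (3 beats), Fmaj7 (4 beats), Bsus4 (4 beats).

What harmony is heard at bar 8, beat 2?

Beat 2 of bar 8 is beat (8−1)×4 + 2 = 30 overall.
Running totals: Cm ends at 1, Bm ends at 4, Abdim ends at 7, F#7 ends at 13, Dbdim ends at 17, Gadd9 ends at 19, A ends at 22, Ebmaj7 ends at 25, E6 ends at 28, Fm7 ends at 29, F#sus4 ends at 34.
Beat 30 falls within F#sus4.

F#sus4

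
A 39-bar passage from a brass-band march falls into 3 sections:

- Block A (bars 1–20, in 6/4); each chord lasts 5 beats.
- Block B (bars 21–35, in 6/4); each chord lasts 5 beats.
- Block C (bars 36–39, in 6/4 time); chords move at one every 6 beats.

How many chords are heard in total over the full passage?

46 chords

A: 20 bars × 6 beats = 120 beats; 5 beats/chord → 24 chords.
B: 15 bars × 6 beats = 90 beats; 5 beats/chord → 18 chords.
C: 4 bars × 6 beats = 24 beats; 6 beats/chord → 4 chords.
Total: 24 + 18 + 4 = 46.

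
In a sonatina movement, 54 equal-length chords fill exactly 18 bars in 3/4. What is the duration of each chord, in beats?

1 beat

18 bars × 3 beats/bar = 54 beats total.
54 beats ÷ 54 chords = 1 beats per chord.
(That is a quarter note.)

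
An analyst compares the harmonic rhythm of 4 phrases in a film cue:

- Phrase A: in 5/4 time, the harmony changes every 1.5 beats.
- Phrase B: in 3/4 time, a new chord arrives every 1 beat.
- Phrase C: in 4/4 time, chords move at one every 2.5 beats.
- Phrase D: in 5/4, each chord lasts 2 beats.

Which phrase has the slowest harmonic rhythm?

A: 5/1.5 = 10/3 chords/bar.
B: 3/1 = 3 chords/bar.
C: 4/2.5 = 1.6 chords/bar.
D: 5/2 = 2.5 chords/bar.
Slowest is C at 1.6 chords/bar.

Phrase C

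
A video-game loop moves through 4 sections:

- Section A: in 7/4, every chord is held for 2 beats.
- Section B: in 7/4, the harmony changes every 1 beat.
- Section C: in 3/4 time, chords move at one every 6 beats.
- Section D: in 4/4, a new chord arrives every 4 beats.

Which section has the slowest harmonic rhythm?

Section C

A: each chord is 2 beats in 7/4, so 3.5 per bar.
B: each chord is 1 beat in 7/4, so 7 per bar.
C: each chord is 6 beats in 3/4, so 0.5 per bar.
D: each chord is 4 beats in 4/4, so 1 per bar.
Slowest is C at 0.5 chords/bar.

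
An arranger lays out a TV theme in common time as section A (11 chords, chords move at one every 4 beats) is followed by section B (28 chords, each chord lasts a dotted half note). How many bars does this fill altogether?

32 bars

A: 11 × 4 = 44 beats = 11 bars.
B: 28 × 3 = 84 beats = 21 bars.
Total: 11 + 21 = 32 bars.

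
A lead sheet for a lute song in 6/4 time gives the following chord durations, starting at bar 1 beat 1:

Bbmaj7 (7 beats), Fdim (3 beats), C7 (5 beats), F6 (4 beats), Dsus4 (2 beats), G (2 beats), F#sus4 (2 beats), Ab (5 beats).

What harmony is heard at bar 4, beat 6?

F#sus4

Beat 6 of bar 4 is beat (4−1)×6 + 6 = 24 overall.
Running totals: Bbmaj7 ends at 7, Fdim ends at 10, C7 ends at 15, F6 ends at 19, Dsus4 ends at 21, G ends at 23, F#sus4 ends at 25.
Beat 24 falls within F#sus4.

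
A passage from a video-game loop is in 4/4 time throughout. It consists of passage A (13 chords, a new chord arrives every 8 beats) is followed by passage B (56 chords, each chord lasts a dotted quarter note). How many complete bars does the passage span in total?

47 bars

A: 13 × 8 = 104 beats = 26 bars.
B: 56 × 1.5 = 84 beats = 21 bars.
Total: 26 + 21 = 47 bars.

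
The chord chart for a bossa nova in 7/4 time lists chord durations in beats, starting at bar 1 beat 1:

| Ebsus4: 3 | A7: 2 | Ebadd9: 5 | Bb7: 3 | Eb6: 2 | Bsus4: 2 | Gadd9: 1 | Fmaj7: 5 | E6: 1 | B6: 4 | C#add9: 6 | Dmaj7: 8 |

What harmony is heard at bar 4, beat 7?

Beat 7 of bar 4 is beat (4−1)×7 + 7 = 28 overall.
Running totals: Ebsus4 ends at 3, A7 ends at 5, Ebadd9 ends at 10, Bb7 ends at 13, Eb6 ends at 15, Bsus4 ends at 17, Gadd9 ends at 18, Fmaj7 ends at 23, E6 ends at 24, B6 ends at 28.
Beat 28 falls within B6.

B6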